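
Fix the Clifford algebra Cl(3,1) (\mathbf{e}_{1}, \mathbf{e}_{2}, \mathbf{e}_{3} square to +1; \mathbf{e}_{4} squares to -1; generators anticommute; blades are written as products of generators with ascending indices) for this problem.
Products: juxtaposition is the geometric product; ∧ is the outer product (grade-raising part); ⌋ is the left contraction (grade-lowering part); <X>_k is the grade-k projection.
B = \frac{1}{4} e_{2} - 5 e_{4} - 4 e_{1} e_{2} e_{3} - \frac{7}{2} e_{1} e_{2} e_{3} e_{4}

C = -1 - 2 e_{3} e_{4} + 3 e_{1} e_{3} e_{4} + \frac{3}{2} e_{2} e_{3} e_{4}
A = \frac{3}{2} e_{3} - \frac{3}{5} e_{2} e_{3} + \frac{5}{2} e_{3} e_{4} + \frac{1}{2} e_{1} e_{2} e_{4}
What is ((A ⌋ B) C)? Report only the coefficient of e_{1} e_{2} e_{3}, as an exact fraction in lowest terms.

step 1: -\frac{12}{5} e_{1} + \frac{7}{4} e_{3} - \frac{59}{4} e_{1} e_{2} - \frac{21}{10} e_{1} e_{4} - \frac{21}{4} e_{1} e_{2} e_{4}
step 2: \frac{12}{5} e_{1} + \frac{91}{20} e_{3} - \frac{7}{2} e_{4} + \frac{59}{4} e_{1} e_{2} + \frac{483}{40} e_{1} e_{3} - \frac{63}{20} e_{1} e_{4} - \frac{63}{4} e_{2} e_{3} - \frac{21}{8} e_{2} e_{4} - \frac{36}{5} e_{3} e_{4} + \frac{273}{20} e_{1} e_{2} e_{3} + \frac{21}{4} e_{1} e_{2} e_{4} - \frac{693}{40} e_{1} e_{3} e_{4} + \frac{177}{4} e_{2} e_{3} e_{4} + \frac{259}{10} e_{1} e_{2} e_{3} e_{4}
Answer: \frac{273}{20}


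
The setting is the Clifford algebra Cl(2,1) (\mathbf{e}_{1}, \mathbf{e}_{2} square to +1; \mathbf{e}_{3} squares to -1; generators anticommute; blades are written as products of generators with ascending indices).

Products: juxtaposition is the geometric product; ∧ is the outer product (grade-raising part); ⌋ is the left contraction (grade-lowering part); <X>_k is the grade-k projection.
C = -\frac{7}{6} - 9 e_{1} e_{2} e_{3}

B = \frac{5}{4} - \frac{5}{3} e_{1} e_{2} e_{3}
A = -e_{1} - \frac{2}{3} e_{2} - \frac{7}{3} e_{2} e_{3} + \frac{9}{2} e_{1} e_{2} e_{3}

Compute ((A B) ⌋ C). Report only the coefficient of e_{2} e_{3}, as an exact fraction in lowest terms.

step 1: -\frac{15}{2} + \frac{95}{36} e_{1} - \frac{5}{6} e_{2} - \frac{10}{9} e_{1} e_{3} - \frac{5}{4} e_{2} e_{3} + \frac{45}{8} e_{1} e_{2} e_{3}
step 2: -\frac{335}{8} + \frac{45}{4} e_{1} - 10 e_{2} - \frac{15}{2} e_{1} e_{3} - \frac{95}{4} e_{2} e_{3} + \frac{135}{2} e_{1} e_{2} e_{3}
Answer: -\frac{95}{4}


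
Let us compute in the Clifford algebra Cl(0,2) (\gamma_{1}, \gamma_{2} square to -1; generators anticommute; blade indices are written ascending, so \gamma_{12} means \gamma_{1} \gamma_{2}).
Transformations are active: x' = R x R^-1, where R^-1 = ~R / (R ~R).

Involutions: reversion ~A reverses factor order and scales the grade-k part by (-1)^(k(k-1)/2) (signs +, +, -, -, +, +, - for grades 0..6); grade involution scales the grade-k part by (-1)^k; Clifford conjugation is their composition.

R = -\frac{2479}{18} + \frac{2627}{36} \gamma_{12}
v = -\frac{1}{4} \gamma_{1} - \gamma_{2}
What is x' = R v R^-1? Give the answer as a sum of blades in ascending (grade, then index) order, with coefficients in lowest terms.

~R = -\frac{2479}{18} - \frac{2627}{36} \gamma_{12}, and R ~R = \frac{31482893}{1296}, so R^-1 = ~R / (\frac{31482893}{1296}).
R v = \frac{7733}{72} \gamma_{1} + \frac{5735}{48} \gamma_{2}
Answer: -\frac{89027}{91988} \gamma_{1} - \frac{8158}{22997} \gamma_{2}


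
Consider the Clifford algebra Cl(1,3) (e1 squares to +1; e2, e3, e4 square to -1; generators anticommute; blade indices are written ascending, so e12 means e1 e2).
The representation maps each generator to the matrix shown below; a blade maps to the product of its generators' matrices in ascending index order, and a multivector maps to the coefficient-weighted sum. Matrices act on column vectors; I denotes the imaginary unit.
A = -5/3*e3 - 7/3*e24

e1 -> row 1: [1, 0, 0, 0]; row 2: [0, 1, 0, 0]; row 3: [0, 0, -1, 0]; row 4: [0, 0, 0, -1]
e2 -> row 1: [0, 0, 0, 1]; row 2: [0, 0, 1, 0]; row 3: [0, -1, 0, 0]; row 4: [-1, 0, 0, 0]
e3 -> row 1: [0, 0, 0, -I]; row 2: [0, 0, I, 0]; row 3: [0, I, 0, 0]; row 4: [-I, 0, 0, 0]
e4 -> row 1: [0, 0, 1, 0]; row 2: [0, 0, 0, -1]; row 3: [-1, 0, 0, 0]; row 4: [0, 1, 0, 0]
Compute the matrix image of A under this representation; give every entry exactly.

Bivector images (products of the table entries): rho(e24) = rho(e2)rho(e4) = row 1: [0, 1, 0, 0]; row 2: [-1, 0, 0, 0]; row 3: [0, 0, 0, 1]; row 4: [0, 0, -1, 0].
M = (-5/3)*rho(e3) + (-7/3)*rho(e24), summed entrywise:
Answer: row 1: [0, -7/3, 0, 5*I/3]; row 2: [7/3, 0, -5*I/3, 0]; row 3: [0, -5*I/3, 0, -7/3]; row 4: [5*I/3, 0, 7/3, 0]


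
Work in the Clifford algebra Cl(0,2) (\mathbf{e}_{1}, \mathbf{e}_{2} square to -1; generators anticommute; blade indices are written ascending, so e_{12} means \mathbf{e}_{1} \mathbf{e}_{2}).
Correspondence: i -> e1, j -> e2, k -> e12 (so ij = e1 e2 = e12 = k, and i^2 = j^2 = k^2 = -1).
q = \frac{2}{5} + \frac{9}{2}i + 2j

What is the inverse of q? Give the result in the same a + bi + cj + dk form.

In blades: q = \frac{2}{5} + \frac{9}{2} e_{1} + 2 e_{2}.
With qbar = \frac{2}{5} - \frac{9}{2} e_{1} - 2 e_{2} (scalar fixed, mapped units negated), q qbar = \frac{2441}{100} (the sum of squared coefficients), so q^-1 = qbar / (\frac{2441}{100}) = \frac{40}{2441} - \frac{450}{2441} e_{1} - \frac{200}{2441} e_{2}; translating back:
Answer: \frac{40}{2441} - \frac{450}{2441}i - \frac{200}{2441}j


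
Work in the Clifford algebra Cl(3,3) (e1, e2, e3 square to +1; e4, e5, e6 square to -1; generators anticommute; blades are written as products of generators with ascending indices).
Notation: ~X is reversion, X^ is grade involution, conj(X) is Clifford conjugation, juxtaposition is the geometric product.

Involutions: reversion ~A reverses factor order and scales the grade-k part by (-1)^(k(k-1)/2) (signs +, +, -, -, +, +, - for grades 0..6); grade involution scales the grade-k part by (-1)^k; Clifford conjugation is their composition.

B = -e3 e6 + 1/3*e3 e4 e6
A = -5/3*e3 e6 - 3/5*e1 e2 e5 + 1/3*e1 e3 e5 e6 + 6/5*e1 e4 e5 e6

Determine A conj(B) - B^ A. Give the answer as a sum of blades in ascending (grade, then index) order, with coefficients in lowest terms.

first term: -5/3 + 5/9*e4 - 1/3*e1 e5 - 2/5*e1 e3 e5 - 1/9*e1 e4 e5 + 6/5*e1 e3 e4 e5 + 3/5*e1 e2 e3 e5 e6 - 1/5*e1 e2 e3 e4 e5 e6
second term: 5/3 - 5/9*e4 + 1/3*e1 e5 + 2/5*e1 e3 e5 + 1/9*e1 e4 e5 + 6/5*e1 e3 e4 e5 - 3/5*e1 e2 e3 e5 e6 - 1/5*e1 e2 e3 e4 e5 e6
Answer: -10/3 + 10/9*e4 - 2/3*e1 e5 - 4/5*e1 e3 e5 - 2/9*e1 e4 e5 + 6/5*e1 e2 e3 e5 e6


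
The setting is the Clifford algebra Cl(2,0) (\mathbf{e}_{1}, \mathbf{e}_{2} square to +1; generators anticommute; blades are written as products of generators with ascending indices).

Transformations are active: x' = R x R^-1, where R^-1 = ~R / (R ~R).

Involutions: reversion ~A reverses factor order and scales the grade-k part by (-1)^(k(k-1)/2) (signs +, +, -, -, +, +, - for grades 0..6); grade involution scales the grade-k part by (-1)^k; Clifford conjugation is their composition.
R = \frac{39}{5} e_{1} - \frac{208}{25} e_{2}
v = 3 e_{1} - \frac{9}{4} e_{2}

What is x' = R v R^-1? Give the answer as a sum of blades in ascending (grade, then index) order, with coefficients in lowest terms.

~R = \frac{39}{5} e_{1} - \frac{208}{25} e_{2}, and R ~R = \frac{81289}{625}, so R^-1 = ~R / (\frac{81289}{625}).
R v = \frac{1053}{25} + \frac{741}{100} e_{1} e_{2}
Answer: \frac{987}{481} e_{1} - \frac{6039}{1924} e_{2}


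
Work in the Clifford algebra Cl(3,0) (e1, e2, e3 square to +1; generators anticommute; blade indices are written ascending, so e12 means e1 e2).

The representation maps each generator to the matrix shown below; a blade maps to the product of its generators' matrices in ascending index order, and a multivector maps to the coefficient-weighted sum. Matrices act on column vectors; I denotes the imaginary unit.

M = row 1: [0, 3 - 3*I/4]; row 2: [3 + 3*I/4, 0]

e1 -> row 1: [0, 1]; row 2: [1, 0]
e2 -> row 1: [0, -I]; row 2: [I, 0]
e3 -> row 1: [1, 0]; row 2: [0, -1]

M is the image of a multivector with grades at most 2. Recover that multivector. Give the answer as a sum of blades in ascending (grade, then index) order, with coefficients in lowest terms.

Method: 1, rho(e1), rho(e2), rho(e3) form a trace-orthogonal basis of the 2x2 complex matrices (tr(X Y) = 2 if X = Y, else 0), so M = m0*1 + m1*rho(e1) + m2*rho(e2) + m3*rho(e3) with m0 = tr(M)/2 = 0, m1 = tr(M rho(e1))/2 = 3, m2 = tr(M rho(e2))/2 = 3/4, m3 = tr(M rho(e3))/2 = 0.
Multiplying table entries, the bivector images are rho(e12) = I*rho(e3), rho(e13) = -I*rho(e2), rho(e23) = I*rho(e1); with real blade coefficients the real parts of m0..m3 are the coefficients of 1, e1, e2, e3 and the imaginary parts give the bivectors (e23: Im m1, e13: -Im m2, e12: Im m3).
Answer: 3*e1 + 3/4*e2


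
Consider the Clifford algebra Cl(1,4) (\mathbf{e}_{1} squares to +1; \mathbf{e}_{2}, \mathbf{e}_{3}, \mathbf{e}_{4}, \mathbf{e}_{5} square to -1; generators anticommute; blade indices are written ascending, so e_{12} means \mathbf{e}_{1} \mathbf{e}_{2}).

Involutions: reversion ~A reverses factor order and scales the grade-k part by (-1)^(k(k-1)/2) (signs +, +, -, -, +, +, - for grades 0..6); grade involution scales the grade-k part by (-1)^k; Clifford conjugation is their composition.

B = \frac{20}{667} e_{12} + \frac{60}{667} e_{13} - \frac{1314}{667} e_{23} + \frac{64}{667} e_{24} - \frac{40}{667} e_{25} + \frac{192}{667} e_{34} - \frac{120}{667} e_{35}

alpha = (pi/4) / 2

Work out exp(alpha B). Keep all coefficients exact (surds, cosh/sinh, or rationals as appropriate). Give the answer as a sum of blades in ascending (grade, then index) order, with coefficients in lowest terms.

B^2 term by term: the squares give (\frac{20}{667})^2*(e_{12})^2 + (\frac{60}{667})^2*(e_{13})^2 + (-\frac{1314}{667})^2*(e_{23})^2 + (\frac{64}{667})^2*(e_{24})^2 + (-\frac{40}{667})^2*(e_{25})^2 + (\frac{192}{667})^2*(e_{34})^2 + (-\frac{120}{667})^2*(e_{35})^2 = \frac{400}{444889}*(+1) + \frac{3600}{444889}*(+1) + \frac{1726596}{444889}*(-1) + \frac{4096}{444889}*(-1) + \frac{1600}{444889}*(-1) + \frac{36864}{444889}*(-1) + \frac{14400}{444889}*(-1) = -4 (each basis 2-blade squares to minus the product of its generators' squares); cross terms between blades sharing an index anticommute and cancel; the commuting (index-disjoint) pairs give grade-4 terms 2*c*c'*(blade product), which cancel blade by blade — e_{1234}: \frac{7680}{444889} - \frac{7680}{444889} = 0; e_{1235}: -\frac{4800}{444889} + \frac{4800}{444889} = 0; e_{2345}: \frac{15360}{444889} - \frac{15360}{444889} = 0 — confirming B is simple. So B^2 = -4.
B^2 = -4 — since the square is negative, the closed form is circular: l = 2, alpha*l = \frac{\pi}{4}, so exp(alpha B) = cos(\frac{\pi}{4}) + (sin(\frac{\pi}{4})/2)*B = \frac{\sqrt{2}}{2} + (\frac{\sqrt{2}}{4})*B.
Answer: \frac{\sqrt{2}}{2} + \frac{5 \sqrt{2}}{667} e_{12} + \frac{15 \sqrt{2}}{667} e_{13} - \frac{657 \sqrt{2}}{1334} e_{23} + \frac{16 \sqrt{2}}{667} e_{24} - \frac{10 \sqrt{2}}{667} e_{25} + \frac{48 \sqrt{2}}{667} e_{34} - \frac{30 \sqrt{2}}{667} e_{35}


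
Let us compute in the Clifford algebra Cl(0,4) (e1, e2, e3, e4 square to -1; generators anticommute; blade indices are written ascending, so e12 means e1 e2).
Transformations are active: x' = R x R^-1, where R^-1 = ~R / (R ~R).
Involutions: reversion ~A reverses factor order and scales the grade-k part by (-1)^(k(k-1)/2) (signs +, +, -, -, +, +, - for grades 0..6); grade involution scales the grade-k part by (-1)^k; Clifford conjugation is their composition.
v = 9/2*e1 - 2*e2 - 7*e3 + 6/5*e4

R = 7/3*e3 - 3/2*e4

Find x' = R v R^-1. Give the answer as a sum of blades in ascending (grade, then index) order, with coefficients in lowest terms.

~R = 7/3*e3 - 3/2*e4, and R ~R = -277/36, so R^-1 = ~R / (-277/36).
R v = 272/15 - 21/2*e13 + 27/4*e14 + 14/3*e23 - 3*e24 - 77/10*e34
Answer: -9/2*e1 + 2*e2 - 5537/1385*e3 + 1626/277*e4


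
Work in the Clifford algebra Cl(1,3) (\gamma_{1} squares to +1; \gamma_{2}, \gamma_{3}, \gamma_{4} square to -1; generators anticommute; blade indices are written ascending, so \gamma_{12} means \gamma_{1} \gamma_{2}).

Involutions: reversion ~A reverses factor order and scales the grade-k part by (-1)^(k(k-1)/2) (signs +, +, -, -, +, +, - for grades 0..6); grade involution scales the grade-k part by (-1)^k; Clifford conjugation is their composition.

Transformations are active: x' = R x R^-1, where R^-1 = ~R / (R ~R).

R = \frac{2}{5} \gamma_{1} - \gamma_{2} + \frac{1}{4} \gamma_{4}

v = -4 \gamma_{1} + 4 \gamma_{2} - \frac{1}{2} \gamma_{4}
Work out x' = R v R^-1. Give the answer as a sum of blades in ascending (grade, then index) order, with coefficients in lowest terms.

~R = \frac{2}{5} \gamma_{1} - \gamma_{2} + \frac{1}{4} \gamma_{4}, and R ~R = -\frac{361}{400}, so R^-1 = ~R / (-\frac{361}{400}).
R v = \frac{101}{40} - \frac{12}{5} \gamma_{12} + \frac{4}{5} \gamma_{14} - \frac{1}{2} \gamma_{24}
Answer: \frac{636}{361} \gamma_{1} + \frac{576}{361} \gamma_{2} - \frac{649}{722} \gamma_{4}


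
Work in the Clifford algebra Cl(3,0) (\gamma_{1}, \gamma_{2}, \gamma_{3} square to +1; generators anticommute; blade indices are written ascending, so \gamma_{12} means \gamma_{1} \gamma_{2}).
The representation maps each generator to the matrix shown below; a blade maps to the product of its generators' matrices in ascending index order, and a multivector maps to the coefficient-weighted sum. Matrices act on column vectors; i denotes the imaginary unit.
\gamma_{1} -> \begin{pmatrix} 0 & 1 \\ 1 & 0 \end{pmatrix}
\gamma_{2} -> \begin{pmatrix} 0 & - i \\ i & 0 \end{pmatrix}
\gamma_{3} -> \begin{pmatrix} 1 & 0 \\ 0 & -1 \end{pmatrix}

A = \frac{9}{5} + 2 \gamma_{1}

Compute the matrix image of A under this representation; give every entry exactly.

M = (\frac{9}{5})*1 + (2)*rho(\gamma_{1}), summed entrywise (1 is the identity matrix):
Answer: \begin{pmatrix} \frac{9}{5} & 2 \\ 2 & \frac{9}{5} \end{pmatrix}


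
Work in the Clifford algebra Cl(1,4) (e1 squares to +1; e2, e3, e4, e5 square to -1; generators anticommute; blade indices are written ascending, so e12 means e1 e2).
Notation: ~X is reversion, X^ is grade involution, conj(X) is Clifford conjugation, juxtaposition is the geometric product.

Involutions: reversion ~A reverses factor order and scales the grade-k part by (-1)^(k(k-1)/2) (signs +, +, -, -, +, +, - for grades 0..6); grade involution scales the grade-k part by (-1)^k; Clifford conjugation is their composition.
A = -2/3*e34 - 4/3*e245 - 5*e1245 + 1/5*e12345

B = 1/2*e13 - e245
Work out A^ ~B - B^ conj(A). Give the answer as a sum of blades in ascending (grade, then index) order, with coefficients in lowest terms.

first term: 4/3 - 5*e1 + 1/5*e13 + 1/3*e14 + 2/3*e235 - 1/10*e245 - 5/2*e2345 + 2/3*e12345
second term: -4/3 + 5*e1 + 1/5*e13 - 1/3*e14 + 2/3*e235 + 1/10*e245 - 5/2*e2345 + 2/3*e12345
Answer: 8/3 - 10*e1 + 2/3*e14 - 1/5*e245


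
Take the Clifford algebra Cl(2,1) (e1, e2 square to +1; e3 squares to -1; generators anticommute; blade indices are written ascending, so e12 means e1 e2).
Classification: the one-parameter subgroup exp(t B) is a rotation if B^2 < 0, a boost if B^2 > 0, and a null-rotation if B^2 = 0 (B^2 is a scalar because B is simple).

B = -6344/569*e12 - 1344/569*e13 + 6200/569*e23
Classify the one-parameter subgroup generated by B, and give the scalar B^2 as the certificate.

B^2 term by term: the squares give (-6344/569)^2*(e12)^2 + (-1344/569)^2*(e13)^2 + (6200/569)^2*(e23)^2 = 40246336/323761*(-1) + 1806336/323761*(+1) + 38440000/323761*(+1) = 0 (each basis 2-blade squares to minus the product of its generators' squares); cross terms between blades sharing an index anticommute and cancel. So B^2 = 0.
Answer: null-rotation, certificate B^2 = 0. B^2 = 0 is basis-independent, so its sign is the whole story.


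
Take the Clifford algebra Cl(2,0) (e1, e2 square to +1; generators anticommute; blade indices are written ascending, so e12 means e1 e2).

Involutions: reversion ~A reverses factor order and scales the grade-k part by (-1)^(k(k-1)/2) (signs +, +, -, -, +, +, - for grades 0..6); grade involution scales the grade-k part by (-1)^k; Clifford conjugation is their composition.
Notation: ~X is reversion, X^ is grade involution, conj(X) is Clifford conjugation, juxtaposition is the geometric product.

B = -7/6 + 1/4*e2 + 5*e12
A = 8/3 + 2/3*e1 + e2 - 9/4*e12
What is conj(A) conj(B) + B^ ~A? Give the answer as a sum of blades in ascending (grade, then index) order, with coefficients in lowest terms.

first term: 151/18 - 689/144*e1 + 23/6*e2 - 379/24*e12
second term: -263/18 + 689/144*e1 - 31/6*e2 + 87/8*e12
Answer: -56/9 - 4/3*e2 - 59/12*e12


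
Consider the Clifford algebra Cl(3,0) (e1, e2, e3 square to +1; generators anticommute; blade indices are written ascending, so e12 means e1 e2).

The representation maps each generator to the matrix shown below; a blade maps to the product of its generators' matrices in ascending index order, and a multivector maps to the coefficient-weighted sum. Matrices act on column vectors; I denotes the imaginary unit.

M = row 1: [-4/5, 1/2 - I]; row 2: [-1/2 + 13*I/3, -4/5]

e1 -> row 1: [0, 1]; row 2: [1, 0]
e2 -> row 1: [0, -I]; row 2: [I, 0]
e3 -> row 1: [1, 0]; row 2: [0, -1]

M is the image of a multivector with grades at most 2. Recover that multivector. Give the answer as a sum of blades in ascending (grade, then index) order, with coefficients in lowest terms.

Method: 1, rho(e1), rho(e2), rho(e3) form a trace-orthogonal basis of the 2x2 complex matrices (tr(X Y) = 2 if X = Y, else 0), so M = m0*1 + m1*rho(e1) + m2*rho(e2) + m3*rho(e3) with m0 = tr(M)/2 = -4/5, m1 = tr(M rho(e1))/2 = 5*I/3, m2 = tr(M rho(e2))/2 = 8/3 + I/2, m3 = tr(M rho(e3))/2 = 0.
Multiplying table entries, the bivector images are rho(e12) = I*rho(e3), rho(e13) = -I*rho(e2), rho(e23) = I*rho(e1); with real blade coefficients the real parts of m0..m3 are the coefficients of 1, e1, e2, e3 and the imaginary parts give the bivectors (e23: Im m1, e13: -Im m2, e12: Im m3).
Answer: -4/5 + 8/3*e2 - 1/2*e13 + 5/3*e23


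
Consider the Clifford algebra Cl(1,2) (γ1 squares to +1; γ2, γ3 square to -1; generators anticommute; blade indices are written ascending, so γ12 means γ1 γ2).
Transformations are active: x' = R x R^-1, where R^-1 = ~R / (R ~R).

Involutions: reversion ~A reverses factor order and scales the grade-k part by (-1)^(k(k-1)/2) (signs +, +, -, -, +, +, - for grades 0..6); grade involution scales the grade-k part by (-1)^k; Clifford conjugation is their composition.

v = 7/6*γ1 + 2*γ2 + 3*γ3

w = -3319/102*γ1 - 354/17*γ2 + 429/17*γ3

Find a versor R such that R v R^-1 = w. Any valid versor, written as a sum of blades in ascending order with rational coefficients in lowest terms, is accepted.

Key observation: q(v) = q(w) = -419/36 (sandwiches preserve the norm), so R = v + w = -1600/51*γ1 - 320/17*γ2 + 480/17*γ3 works whenever it is invertible — the component of v along it is kept and (v - w)/2 reverses, sending v to w.
Answer: -1600/51*γ1 - 320/17*γ2 + 480/17*γ3


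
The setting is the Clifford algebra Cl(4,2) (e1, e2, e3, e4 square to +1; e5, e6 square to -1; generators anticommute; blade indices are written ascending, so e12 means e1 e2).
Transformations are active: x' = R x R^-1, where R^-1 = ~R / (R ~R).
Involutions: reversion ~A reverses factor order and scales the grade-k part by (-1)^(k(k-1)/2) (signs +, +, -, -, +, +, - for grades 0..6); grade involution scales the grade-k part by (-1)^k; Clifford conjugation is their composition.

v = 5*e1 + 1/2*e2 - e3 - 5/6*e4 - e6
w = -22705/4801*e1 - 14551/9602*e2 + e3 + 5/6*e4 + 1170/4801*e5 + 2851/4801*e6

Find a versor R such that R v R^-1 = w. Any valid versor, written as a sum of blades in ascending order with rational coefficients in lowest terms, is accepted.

The midline construction: v and w both square to 467/18, so reflecting in their sum 1300/4801*e1 - 4875/4801*e2 + 1170/4801*e5 - 1950/4801*e6 exchanges them.
Answer: 1300/4801*e1 - 4875/4801*e2 + 1170/4801*e5 - 1950/4801*e6


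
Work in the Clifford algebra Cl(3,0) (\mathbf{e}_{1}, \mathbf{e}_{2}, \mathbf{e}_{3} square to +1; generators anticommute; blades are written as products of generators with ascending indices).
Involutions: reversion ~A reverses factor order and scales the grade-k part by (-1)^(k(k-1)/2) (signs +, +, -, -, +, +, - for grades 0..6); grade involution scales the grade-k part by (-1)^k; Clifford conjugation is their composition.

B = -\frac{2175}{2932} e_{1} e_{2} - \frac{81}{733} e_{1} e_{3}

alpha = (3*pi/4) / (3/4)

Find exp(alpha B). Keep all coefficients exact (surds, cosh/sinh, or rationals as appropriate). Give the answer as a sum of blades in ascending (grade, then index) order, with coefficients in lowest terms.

B^2 term by term: the squares give (-\frac{2175}{2932})^2*(e_{1} e_{2})^2 + (-\frac{81}{733})^2*(e_{1} e_{3})^2 = \frac{4730625}{8596624}*(-1) + \frac{6561}{537289}*(-1) = -\frac{9}{16} (each basis 2-blade squares to minus the product of its generators' squares); cross terms between blades sharing an index anticommute and cancel. So B^2 = -\frac{9}{16}.
B^2 = -\frac{9}{16} — B^2 < 0, so the exponential closes trigonometrically: l = \frac{3}{4}, alpha*l = \frac{3 \pi}{4}, so exp(alpha B) = cos(\frac{3 \pi}{4}) + (sin(\frac{3 \pi}{4})/(\frac{3}{4}))*B = - \frac{\sqrt{2}}{2} + (\frac{2 \sqrt{2}}{3})*B.
Answer: - \frac{\sqrt{2}}{2} - \frac{725 \sqrt{2}}{1466} e_{1} e_{2} - \frac{54 \sqrt{2}}{733} e_{1} e_{3}


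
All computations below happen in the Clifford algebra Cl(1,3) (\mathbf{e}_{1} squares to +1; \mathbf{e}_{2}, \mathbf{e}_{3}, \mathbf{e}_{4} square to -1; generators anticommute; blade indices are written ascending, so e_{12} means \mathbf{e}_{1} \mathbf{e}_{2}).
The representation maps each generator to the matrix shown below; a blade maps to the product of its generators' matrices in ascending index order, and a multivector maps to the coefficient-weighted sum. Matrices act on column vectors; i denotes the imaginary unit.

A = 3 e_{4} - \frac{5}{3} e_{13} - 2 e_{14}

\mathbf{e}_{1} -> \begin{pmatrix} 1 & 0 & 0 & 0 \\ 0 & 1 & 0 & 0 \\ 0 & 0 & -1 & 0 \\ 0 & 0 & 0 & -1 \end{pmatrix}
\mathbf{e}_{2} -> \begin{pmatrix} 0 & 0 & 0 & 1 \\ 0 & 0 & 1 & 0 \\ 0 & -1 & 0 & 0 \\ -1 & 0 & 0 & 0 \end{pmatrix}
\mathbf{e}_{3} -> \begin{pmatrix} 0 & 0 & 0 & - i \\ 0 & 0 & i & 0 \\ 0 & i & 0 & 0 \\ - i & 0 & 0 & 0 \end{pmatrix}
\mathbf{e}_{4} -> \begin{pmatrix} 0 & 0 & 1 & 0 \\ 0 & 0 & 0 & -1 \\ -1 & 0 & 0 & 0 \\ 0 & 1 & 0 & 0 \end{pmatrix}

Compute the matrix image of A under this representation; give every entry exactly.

Bivector images (products of the table entries): rho(e_{13}) = rho(\mathbf{e}_{1})rho(\mathbf{e}_{3}) = \begin{pmatrix} 0 & 0 & 0 & - i \\ 0 & 0 & i & 0 \\ 0 & - i & 0 & 0 \\ i & 0 & 0 & 0 \end{pmatrix}; rho(e_{14}) = rho(\mathbf{e}_{1})rho(\mathbf{e}_{4}) = \begin{pmatrix} 0 & 0 & 1 & 0 \\ 0 & 0 & 0 & -1 \\ 1 & 0 & 0 & 0 \\ 0 & -1 & 0 & 0 \end{pmatrix}.
M = (3)*rho(e_{4}) + (-\frac{5}{3})*rho(e_{13}) + (-2)*rho(e_{14}), summed entrywise:
Answer: \begin{pmatrix} 0 & 0 & 1 & \frac{5 i}{3} \\ 0 & 0 & - \frac{5 i}{3} & -1 \\ -5 & \frac{5 i}{3} & 0 & 0 \\ - \frac{5 i}{3} & 5 & 0 & 0 \end{pmatrix}


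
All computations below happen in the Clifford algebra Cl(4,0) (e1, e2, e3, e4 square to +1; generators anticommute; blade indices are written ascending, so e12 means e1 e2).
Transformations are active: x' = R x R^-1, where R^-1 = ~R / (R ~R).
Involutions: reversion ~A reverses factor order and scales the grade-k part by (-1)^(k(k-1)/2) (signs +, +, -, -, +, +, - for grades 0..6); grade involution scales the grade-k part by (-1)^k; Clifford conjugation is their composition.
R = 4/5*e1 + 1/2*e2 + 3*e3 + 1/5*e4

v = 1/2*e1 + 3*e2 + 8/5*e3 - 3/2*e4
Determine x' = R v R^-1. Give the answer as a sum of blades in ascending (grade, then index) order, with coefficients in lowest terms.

~R = 4/5*e1 + 1/2*e2 + 3*e3 + 1/5*e4, and R ~R = 993/100, so R^-1 = ~R / (993/100).
R v = 32/5 + 43/20*e12 - 11/50*e13 - 13/10*e14 - 41/5*e23 - 27/20*e24 - 241/50*e34
Answer: 1055/1986*e1 - 2339/993*e2 + 3752/1655*e3 + 3491/1986*e4


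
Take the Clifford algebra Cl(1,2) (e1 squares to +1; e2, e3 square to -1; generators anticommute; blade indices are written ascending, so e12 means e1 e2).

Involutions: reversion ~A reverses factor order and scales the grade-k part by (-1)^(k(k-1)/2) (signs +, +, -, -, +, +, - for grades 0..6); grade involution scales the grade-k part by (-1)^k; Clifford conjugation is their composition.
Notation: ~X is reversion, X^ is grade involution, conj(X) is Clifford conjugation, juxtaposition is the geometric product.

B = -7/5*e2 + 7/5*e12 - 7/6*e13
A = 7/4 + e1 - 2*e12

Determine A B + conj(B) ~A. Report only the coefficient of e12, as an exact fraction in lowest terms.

first term: -14/5 - 14/5*e1 - 21/20*e2 - 7/6*e3 + 21/20*e12 - 49/24*e13 - 7/3*e23
second term: -14/5 + 14/5*e1 + 77/20*e2 - 7/6*e3 - 77/20*e12 + 49/24*e13 + 7/3*e23
Answer: -14/5


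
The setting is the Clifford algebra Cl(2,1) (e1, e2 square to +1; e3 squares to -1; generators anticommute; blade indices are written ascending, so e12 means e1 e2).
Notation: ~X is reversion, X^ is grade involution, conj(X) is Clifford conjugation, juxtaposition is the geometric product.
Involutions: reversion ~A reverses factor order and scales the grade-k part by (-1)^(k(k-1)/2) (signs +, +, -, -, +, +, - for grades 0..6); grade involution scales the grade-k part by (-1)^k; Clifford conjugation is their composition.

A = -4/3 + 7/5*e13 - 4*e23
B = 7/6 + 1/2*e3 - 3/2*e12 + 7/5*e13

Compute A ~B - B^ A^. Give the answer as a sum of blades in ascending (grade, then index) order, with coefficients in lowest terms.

first term: -791/225 - 7/10*e1 + 2*e2 - 2/3*e3 - 38/5*e12 + 19/2*e13 - 77/30*e23
second term: 91/225 - 7/10*e1 + 2*e2 + 2/3*e3 - 18/5*e12 + 173/30*e13 - 77/30*e23
Answer: -98/25 - 4/3*e3 - 4*e12 + 56/15*e13


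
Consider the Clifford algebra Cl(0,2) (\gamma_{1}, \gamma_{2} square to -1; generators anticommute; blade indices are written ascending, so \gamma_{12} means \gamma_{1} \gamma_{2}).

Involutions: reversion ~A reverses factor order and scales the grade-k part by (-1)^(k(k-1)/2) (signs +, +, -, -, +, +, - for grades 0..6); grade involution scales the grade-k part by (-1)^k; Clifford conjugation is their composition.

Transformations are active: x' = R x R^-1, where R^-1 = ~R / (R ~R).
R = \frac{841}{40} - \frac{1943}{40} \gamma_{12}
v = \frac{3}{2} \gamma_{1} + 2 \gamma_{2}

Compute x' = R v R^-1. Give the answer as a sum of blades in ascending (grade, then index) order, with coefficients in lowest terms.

~R = \frac{841}{40} + \frac{1943}{40} \gamma_{12}, and R ~R = \frac{448253}{160}, so R^-1 = ~R / (\frac{448253}{160}).
R v = \frac{2059}{16} \gamma_{1} - \frac{493}{16} \gamma_{2}
Answer: \frac{230}{533} \gamma_{1} - \frac{2625}{1066} \gamma_{2}


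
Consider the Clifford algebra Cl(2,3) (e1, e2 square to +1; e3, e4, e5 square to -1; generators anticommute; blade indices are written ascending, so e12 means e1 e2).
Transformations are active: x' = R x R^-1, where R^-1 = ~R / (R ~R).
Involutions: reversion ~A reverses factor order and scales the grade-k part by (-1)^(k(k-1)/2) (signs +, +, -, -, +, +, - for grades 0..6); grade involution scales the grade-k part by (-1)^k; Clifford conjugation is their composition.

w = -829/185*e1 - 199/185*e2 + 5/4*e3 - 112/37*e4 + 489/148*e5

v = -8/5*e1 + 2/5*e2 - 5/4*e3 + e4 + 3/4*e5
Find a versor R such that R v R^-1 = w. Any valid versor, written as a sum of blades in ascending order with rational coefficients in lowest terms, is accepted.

Here q(v) = q(w) = -81/200; the classical choice R = v + w = -225/37*e1 - 25/37*e2 - 75/37*e4 + 150/37*e5 then realises v -> w under the sandwich.
Answer: -225/37*e1 - 25/37*e2 - 75/37*e4 + 150/37*e5


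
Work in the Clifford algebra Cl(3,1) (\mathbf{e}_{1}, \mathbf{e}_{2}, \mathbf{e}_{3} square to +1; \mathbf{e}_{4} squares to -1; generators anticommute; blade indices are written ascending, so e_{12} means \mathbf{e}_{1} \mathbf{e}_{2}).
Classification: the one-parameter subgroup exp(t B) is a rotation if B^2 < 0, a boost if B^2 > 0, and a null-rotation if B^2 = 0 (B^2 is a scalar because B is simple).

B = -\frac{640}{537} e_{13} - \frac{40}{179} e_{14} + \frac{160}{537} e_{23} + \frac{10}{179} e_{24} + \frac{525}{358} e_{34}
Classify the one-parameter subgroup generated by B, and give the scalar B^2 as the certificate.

B^2 term by term: the squares give (-\frac{640}{537})^2*(e_{13})^2 + (-\frac{40}{179})^2*(e_{14})^2 + (\frac{160}{537})^2*(e_{23})^2 + (\frac{10}{179})^2*(e_{24})^2 + (\frac{525}{358})^2*(e_{34})^2 = \frac{409600}{288369}*(-1) + \frac{1600}{32041}*(+1) + \frac{25600}{288369}*(-1) + \frac{100}{32041}*(+1) + \frac{275625}{128164}*(+1) = \frac{25}{36} (each basis 2-blade squares to minus the product of its generators' squares); cross terms between blades sharing an index anticommute and cancel; the commuting (index-disjoint) pairs give grade-4 terms 2*c*c'*(blade product), which cancel blade by blade — e_{1234}: \frac{12800}{96123} - \frac{12800}{96123} = 0 — confirming B is simple. So B^2 = \frac{25}{36}.
Answer: boost, certificate B^2 = \frac{25}{36}. Key observation: B^2 = \frac{25}{36} is a conjugation invariant, so its sign decides the class regardless of the surface form of B.


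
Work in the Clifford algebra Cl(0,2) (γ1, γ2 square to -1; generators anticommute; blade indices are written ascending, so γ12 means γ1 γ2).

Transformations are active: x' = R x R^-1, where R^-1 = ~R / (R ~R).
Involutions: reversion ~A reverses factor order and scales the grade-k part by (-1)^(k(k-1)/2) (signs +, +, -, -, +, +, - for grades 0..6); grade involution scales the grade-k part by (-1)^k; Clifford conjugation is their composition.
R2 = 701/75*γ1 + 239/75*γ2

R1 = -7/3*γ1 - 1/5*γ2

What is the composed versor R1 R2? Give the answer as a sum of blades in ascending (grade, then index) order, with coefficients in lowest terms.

Distribute over the terms of R1 (each basis-blade product reordered to ascending indices, repeated generators contracted through their squares):
(-7/3*γ1) R2 = 4907/225 - 1673/225*γ12
(-1/5*γ2) R2 = 239/375 + 701/375*γ12
Summing the partial products and collecting blades:
Answer: 25252/1125 - 6262/1125*γ12


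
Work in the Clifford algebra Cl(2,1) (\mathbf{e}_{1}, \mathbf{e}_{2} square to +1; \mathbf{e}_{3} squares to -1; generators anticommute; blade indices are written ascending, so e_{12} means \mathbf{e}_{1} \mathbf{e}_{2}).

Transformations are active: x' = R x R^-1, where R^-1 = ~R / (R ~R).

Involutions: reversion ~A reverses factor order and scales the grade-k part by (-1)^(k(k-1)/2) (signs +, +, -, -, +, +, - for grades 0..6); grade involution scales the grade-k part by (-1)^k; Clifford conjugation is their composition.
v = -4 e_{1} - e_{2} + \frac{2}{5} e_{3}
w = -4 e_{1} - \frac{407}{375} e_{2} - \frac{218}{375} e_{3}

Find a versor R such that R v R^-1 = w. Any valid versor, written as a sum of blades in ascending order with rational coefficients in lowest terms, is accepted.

Key observation: q(v) = q(w) = \frac{421}{25} (sandwiches preserve the norm), so R = v + w = -8 e_{1} - \frac{782}{375} e_{2} - \frac{68}{375} e_{3} works whenever it is invertible — the component of v along it is kept and (v - w)/2 reverses, sending v to w.
Answer: -8 e_{1} - \frac{782}{375} e_{2} - \frac{68}{375} e_{3}


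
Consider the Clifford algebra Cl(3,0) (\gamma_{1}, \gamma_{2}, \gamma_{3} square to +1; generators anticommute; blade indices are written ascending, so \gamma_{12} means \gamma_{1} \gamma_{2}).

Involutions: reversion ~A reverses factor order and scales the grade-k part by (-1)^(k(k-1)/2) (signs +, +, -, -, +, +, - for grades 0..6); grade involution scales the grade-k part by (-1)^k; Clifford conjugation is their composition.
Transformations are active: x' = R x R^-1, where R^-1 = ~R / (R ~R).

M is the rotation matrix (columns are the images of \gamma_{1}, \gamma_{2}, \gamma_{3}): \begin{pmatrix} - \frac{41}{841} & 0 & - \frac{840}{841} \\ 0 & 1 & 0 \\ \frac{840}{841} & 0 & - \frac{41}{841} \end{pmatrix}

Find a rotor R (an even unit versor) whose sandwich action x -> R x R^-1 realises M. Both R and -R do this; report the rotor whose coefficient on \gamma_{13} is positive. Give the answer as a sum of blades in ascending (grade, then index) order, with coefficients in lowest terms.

Method: write R = a + b12*\gamma_{12} + b13*\gamma_{13} + b23*\gamma_{23} with a^2 + b12^2 + b13^2 + b23^2 = 1 (so R^-1 = ~R). Expanding the columns R e_j ~R gives tr M = 4a^2 - 1 and, from the antisymmetric part, M21 - M12 = -4a*b12, M13 - M31 = 4a*b13, M32 - M23 = -4a*b23.
Here tr M = \frac{759}{841}, so a^2 = (1 + tr M)/4 = \frac{400}{841} and a = ±\frac{20}{29}. Taking a = \frac{20}{29}: M21 - M12 = 0, M13 - M31 = -\frac{1680}{841}, M32 - M23 = 0, giving b12 = 0, b13 = -\frac{21}{29}, b23 = 0, i.e. R = \frac{20}{29} - \frac{21}{29} \gamma_{13}.
Its \gamma_{13} coefficient is negative, so report the other preimage -R.
Answer: -\frac{20}{29} + \frac{21}{29} \gamma_{13}. Why the constraint matters: R and -R act identically through the sandwich — M has trace \frac{759}{841} either way — so only the sign condition on \gamma_{13} picks one of the two preimages.


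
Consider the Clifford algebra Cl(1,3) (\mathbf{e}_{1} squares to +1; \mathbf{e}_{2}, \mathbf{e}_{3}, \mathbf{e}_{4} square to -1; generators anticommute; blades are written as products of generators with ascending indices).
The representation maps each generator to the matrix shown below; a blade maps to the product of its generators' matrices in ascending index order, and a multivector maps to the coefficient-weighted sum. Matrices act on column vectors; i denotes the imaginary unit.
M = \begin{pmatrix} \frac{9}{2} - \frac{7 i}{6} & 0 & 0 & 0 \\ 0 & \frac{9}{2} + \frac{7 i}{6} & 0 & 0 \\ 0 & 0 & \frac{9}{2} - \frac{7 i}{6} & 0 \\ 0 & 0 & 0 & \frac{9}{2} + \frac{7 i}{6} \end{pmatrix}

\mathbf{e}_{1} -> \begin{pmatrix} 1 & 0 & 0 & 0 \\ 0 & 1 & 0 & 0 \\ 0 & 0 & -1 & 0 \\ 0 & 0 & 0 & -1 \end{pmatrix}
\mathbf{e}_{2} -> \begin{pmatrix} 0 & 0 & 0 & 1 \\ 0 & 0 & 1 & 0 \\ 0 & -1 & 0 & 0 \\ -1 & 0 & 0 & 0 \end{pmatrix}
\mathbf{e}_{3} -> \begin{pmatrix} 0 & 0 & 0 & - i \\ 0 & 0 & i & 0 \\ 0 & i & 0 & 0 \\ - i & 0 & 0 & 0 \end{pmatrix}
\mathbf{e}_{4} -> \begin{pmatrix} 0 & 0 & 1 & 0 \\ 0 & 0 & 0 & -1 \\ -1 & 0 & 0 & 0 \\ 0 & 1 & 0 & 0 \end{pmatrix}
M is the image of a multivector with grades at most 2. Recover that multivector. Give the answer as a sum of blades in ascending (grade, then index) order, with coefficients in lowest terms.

Method: the blade images are trace-orthogonal — tr(rho(e_A) rho(e_B)^-1) = 4 if A = B and 0 otherwise — and rho(e_A)^-1 = (e_A)^2 * rho(e_A) with (e_A)^2 = +1 or -1, so the coefficient of e_A in the preimage is (e_A)^2 * tr(M rho(e_A))/4.
Nonzero projections over blades of grade <= 2: 1: (1)^2 = +1, tr(M 1) = 18, coefficient \frac{9}{2}; e_{2} e_{3}: (e_{2} e_{3})^2 = -1, tr(M rho(e_{2} e_{3})) = - \frac{14}{3}, coefficient \frac{7}{6}. Every other blade of grade <= 2 projects to 0.
Answer: \frac{9}{2} + \frac{7}{6} e_{2} e_{3}


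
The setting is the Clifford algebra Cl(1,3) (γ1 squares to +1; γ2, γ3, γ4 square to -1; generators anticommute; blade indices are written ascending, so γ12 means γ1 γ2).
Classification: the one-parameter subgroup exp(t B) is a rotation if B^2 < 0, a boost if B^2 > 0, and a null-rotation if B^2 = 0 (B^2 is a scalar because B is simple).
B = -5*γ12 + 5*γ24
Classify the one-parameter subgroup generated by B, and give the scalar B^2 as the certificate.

B^2 term by term: the squares give (-5)^2*(γ12)^2 + (5)^2*(γ24)^2 = 25*(+1) + 25*(-1) = 0 (each basis 2-blade squares to minus the product of its generators' squares); cross terms between blades sharing an index anticommute and cancel. So B^2 = 0.
Answer: null-rotation, certificate B^2 = 0. B^2 = 0 is basis-independent, so its sign is the whole story.


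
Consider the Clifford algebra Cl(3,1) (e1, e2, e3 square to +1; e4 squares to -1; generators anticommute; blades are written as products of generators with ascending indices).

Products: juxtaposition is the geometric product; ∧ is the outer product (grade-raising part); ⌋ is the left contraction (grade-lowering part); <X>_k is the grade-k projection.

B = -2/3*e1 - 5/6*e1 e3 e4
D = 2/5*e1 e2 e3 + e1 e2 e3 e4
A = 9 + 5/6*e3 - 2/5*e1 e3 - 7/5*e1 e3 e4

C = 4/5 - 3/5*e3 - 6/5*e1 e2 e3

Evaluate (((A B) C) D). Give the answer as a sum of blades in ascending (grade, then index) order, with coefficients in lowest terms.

step 1: 7/6 - 6*e1 - 4/15*e3 - 1/3*e4 + 5/9*e1 e3 + 25/36*e1 e4 + 14/15*e3 e4 - 15/2*e1 e3 e4
step 2: 82/75 - 77/15*e1 - 2/3*e2 - 137/150*e3 + 22/75*e4 + 8/25*e1 e2 + 182/45*e1 e3 - 71/18*e1 e4 + 36/5*e2 e3 - 9*e2 e4 + 41/75*e3 e4 - 7/5*e1 e2 e3 + 28/25*e1 e2 e4 - 67/12*e1 e3 e4 + 5/6*e2 e3 e4 - 2/5*e1 e2 e3 e4
step 3: 24/25 - 557/150*e1 - 3569/900*e2 - 156/125*e3 + 31/25*e4 + 68/375*e1 e2 + 139/15*e1 e3 - 103/15*e1 e4 - 2699/450*e2 e3 + 113/18*e2 e4 + 16/125*e3 e4 + 274/375*e1 e2 e3 - 283/250*e1 e2 e4 - 44/15*e1 e3 e4 - 32/9*e2 e3 e4 + 122/125*e1 e2 e3 e4
Answer: 24/25 - 557/150*e1 - 3569/900*e2 - 156/125*e3 + 31/25*e4 + 68/375*e1 e2 + 139/15*e1 e3 - 103/15*e1 e4 - 2699/450*e2 e3 + 113/18*e2 e4 + 16/125*e3 e4 + 274/375*e1 e2 e3 - 283/250*e1 e2 e4 - 44/15*e1 e3 e4 - 32/9*e2 e3 e4 + 122/125*e1 e2 e3 e4


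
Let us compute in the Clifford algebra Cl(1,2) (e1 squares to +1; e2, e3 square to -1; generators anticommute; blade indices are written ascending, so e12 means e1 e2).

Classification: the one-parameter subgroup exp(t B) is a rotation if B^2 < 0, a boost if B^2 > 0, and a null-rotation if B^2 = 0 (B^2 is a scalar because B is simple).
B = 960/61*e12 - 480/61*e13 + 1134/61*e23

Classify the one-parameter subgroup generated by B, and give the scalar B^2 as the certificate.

B^2 term by term: the squares give (960/61)^2*(e12)^2 + (-480/61)^2*(e13)^2 + (1134/61)^2*(e23)^2 = 921600/3721*(+1) + 230400/3721*(+1) + 1285956/3721*(-1) = -36 (each basis 2-blade squares to minus the product of its generators' squares); cross terms between blades sharing an index anticommute and cancel. So B^2 = -36.
Answer: rotation, certificate B^2 = -36. B^2 = -36 is basis-independent, so its sign is the whole story.


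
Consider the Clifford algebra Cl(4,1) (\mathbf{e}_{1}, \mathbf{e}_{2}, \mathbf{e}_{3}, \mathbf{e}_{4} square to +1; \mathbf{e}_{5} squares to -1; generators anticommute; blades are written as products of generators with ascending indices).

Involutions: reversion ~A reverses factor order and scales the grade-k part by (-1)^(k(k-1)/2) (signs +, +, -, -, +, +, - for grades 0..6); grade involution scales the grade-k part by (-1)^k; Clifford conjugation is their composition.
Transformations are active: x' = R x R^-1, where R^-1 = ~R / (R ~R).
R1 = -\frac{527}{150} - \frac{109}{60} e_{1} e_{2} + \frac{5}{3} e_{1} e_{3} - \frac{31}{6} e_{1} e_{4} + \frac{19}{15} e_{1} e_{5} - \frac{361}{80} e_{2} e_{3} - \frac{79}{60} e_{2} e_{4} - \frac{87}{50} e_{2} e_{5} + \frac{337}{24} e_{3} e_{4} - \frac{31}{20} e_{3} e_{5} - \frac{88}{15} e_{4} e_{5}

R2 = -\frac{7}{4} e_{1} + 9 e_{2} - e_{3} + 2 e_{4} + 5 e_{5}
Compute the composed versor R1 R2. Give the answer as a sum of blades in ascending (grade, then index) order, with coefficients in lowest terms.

Distribute over the terms of R2 (each basis-blade product reordered to ascending indices, repeated generators contracted through their squares):
R1 (-\frac{7}{4} e_{1}) = \frac{3689}{600} e_{1} - \frac{763}{240} e_{2} + \frac{35}{12} e_{3} - \frac{217}{24} e_{4} + \frac{133}{60} e_{5} + \frac{2527}{320} e_{1} e_{2} e_{3} + \frac{553}{240} e_{1} e_{2} e_{4} + \frac{609}{200} e_{1} e_{2} e_{5} - \frac{2359}{96} e_{1} e_{3} e_{4} + \frac{217}{80} e_{1} e_{3} e_{5} + \frac{154}{15} e_{1} e_{4} e_{5}
R1 (9 e_{2}) = -\frac{327}{20} e_{1} - \frac{1581}{50} e_{2} + \frac{3249}{80} e_{3} + \frac{237}{20} e_{4} + \frac{783}{50} e_{5} - 15 e_{1} e_{2} e_{3} + \frac{93}{2} e_{1} e_{2} e_{4} - \frac{57}{5} e_{1} e_{2} e_{5} + \frac{1011}{8} e_{2} e_{3} e_{4} - \frac{279}{20} e_{2} e_{3} e_{5} - \frac{264}{5} e_{2} e_{4} e_{5}
R1 (-e_{3}) = -\frac{5}{3} e_{1} + \frac{361}{80} e_{2} + \frac{527}{150} e_{3} + \frac{337}{24} e_{4} - \frac{31}{20} e_{5} + \frac{109}{60} e_{1} e_{2} e_{3} - \frac{31}{6} e_{1} e_{3} e_{4} + \frac{19}{15} e_{1} e_{3} e_{5} - \frac{79}{60} e_{2} e_{3} e_{4} - \frac{87}{50} e_{2} e_{3} e_{5} + \frac{88}{15} e_{3} e_{4} e_{5}
R1 (2 e_{4}) = -\frac{31}{3} e_{1} - \frac{79}{30} e_{2} + \frac{337}{12} e_{3} - \frac{527}{75} e_{4} + \frac{176}{15} e_{5} - \frac{109}{30} e_{1} e_{2} e_{4} + \frac{10}{3} e_{1} e_{3} e_{4} - \frac{38}{15} e_{1} e_{4} e_{5} - \frac{361}{40} e_{2} e_{3} e_{4} + \frac{87}{25} e_{2} e_{4} e_{5} + \frac{31}{10} e_{3} e_{4} e_{5}
R1 (5 e_{5}) = -\frac{19}{3} e_{1} + \frac{87}{10} e_{2} + \frac{31}{4} e_{3} + \frac{88}{3} e_{4} - \frac{527}{30} e_{5} - \frac{109}{12} e_{1} e_{2} e_{5} + \frac{25}{3} e_{1} e_{3} e_{5} - \frac{155}{6} e_{1} e_{4} e_{5} - \frac{361}{16} e_{2} e_{3} e_{5} - \frac{79}{12} e_{2} e_{4} e_{5} + \frac{1685}{24} e_{3} e_{4} e_{5}
Summing the partial products and collecting blades:
Answer: -\frac{5707}{200} e_{1} - \frac{1211}{50} e_{2} + \frac{99451}{1200} e_{3} + \frac{11747}{300} e_{4} + \frac{787}{75} e_{5} - \frac{1015}{192} e_{1} e_{2} e_{3} + \frac{10841}{240} e_{1} e_{2} e_{4} - \frac{10463}{600} e_{1} e_{2} e_{5} - \frac{845}{32} e_{1} e_{3} e_{4} + \frac{197}{16} e_{1} e_{3} e_{5} - \frac{181}{10} e_{1} e_{4} e_{5} + \frac{3481}{30} e_{2} e_{3} e_{4} - \frac{15301}{400} e_{2} e_{3} e_{5} - \frac{16771}{300} e_{2} e_{4} e_{5} + \frac{3167}{40} e_{3} e_{4} e_{5}
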